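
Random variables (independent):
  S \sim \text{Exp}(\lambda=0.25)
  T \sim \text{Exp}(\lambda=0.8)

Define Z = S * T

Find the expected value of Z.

For independent RVs: E[XY] = E[X]*E[Y]
E[S] = 4
E[T] = 1.25
E[Z] = 4 * 1.25 = 5

5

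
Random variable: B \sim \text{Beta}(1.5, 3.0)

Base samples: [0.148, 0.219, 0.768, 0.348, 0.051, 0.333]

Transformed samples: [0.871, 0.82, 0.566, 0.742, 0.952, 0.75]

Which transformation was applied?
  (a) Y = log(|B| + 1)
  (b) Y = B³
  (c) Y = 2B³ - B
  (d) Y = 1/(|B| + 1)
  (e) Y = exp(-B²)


Checking option (d) Y = 1/(|B| + 1):
  B = 0.148 -> Y = 0.871 ✓
  B = 0.219 -> Y = 0.82 ✓
  B = 0.768 -> Y = 0.566 ✓
All samples match this transformation.

(d) 1/(|B| + 1)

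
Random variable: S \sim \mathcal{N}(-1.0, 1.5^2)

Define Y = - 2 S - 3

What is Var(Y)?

For Y = aS + b: Var(Y) = a² * Var(S)
Var(S) = 1.5^2 = 2.25
Var(Y) = (-2)² * 2.25 = 4 * 2.25 = 9

9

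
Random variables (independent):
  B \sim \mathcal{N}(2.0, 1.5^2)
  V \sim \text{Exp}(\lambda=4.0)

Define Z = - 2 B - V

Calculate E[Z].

E[Z] = -2*E[B] - 1*E[V]
E[B] = 2
E[V] = 0.25
E[Z] = -2*2 - 1*0.25 = -4.25

-4.25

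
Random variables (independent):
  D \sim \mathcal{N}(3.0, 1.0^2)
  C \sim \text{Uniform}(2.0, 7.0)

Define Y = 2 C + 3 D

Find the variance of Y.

For independent RVs: Var(aX + bY) = a²Var(X) + b²Var(Y)
Var(D) = 1
Var(C) = 2.0833333
Var(Y) = 3²*1 + 2²*2.0833333
= 9*1 + 4*2.0833333 = 17.333333

17.333333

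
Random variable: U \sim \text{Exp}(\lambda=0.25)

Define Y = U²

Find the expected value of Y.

E[U²] = Var(U) + (E[U])² = 16 + 16 = 32

32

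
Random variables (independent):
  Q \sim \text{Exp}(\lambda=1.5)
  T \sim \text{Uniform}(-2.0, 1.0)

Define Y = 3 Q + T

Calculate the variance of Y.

For independent RVs: Var(aX + bY) = a²Var(X) + b²Var(Y)
Var(Q) = 0.44444444
Var(T) = 0.75
Var(Y) = 3²*0.44444444 + 1²*0.75
= 9*0.44444444 + 1*0.75 = 4.75

4.75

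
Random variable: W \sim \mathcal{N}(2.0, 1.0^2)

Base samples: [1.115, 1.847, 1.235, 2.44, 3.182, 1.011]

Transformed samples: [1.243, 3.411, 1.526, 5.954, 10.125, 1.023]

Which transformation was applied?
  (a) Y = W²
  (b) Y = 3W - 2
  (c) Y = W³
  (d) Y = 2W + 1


Checking option (a) Y = W²:
  W = 1.115 -> Y = 1.243 ✓
  W = 1.847 -> Y = 3.411 ✓
  W = 1.235 -> Y = 1.526 ✓
All samples match this transformation.

(a) W²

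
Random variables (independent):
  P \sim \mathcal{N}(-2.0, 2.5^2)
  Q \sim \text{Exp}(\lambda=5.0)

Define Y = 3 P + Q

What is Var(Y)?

For independent RVs: Var(aX + bY) = a²Var(X) + b²Var(Y)
Var(P) = 6.25
Var(Q) = 0.04
Var(Y) = 3²*6.25 + 1²*0.04
= 9*6.25 + 1*0.04 = 56.29

56.29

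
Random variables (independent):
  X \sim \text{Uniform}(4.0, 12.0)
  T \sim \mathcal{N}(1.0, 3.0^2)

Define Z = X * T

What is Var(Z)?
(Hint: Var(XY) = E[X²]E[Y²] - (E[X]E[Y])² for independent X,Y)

Var(XY) = E[X²]E[Y²] - (E[X]E[Y])²
E[X] = 8, Var(X) = 5.3333333
E[T] = 1, Var(T) = 9
E[X²] = 5.3333333 + 8² = 69.333333
E[T²] = 9 + 1² = 10
Var(Z) = 69.333333*10 - (8*1)²
= 693.33333 - 64 = 629.33333

629.33333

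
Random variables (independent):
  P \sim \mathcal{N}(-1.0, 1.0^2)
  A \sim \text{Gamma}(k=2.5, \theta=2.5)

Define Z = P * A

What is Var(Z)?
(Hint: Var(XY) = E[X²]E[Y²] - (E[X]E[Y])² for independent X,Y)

Var(XY) = E[X²]E[Y²] - (E[X]E[Y])²
E[P] = -1, Var(P) = 1
E[A] = 6.25, Var(A) = 15.625
E[P²] = 1 + (-1)² = 2
E[A²] = 15.625 + 6.25² = 54.6875
Var(Z) = 2*54.6875 - (-1*6.25)²
= 109.375 - 39.0625 = 70.3125

70.3125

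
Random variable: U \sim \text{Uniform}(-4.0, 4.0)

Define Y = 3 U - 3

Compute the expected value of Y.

For Y = 3U - 3:
E[Y] = 3 * E[U] - 3
E[U] = (-4 + 4)/2 = 0
E[Y] = 3 * 0 - 3 = -3

-3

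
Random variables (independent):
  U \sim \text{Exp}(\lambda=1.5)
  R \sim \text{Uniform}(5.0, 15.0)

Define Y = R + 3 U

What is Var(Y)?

For independent RVs: Var(aX + bY) = a²Var(X) + b²Var(Y)
Var(U) = 0.44444444
Var(R) = 8.3333333
Var(Y) = 3²*0.44444444 + 1²*8.3333333
= 9*0.44444444 + 1*8.3333333 = 12.333333

12.333333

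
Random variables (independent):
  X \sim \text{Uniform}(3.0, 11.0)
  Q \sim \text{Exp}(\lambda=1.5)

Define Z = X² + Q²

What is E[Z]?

E[Z] = E[X²] + E[Q²]
E[X²] = Var(X) + E[X]² = 5.3333333 + 49 = 54.333333
E[Q²] = Var(Q) + E[Q]² = 0.44444444 + 0.44444444 = 0.88888889
E[Z] = 54.333333 + 0.88888889 = 55.222222

55.222222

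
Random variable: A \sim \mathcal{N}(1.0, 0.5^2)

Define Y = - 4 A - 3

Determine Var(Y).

For Y = aA + b: Var(Y) = a² * Var(A)
Var(A) = 0.5^2 = 0.25
Var(Y) = (-4)² * 0.25 = 16 * 0.25 = 4

4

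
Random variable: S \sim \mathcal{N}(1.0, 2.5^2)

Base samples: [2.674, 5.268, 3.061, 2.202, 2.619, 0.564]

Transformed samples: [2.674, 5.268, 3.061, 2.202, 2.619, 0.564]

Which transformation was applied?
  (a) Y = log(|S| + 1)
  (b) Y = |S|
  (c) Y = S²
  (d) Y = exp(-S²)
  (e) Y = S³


Checking option (b) Y = |S|:
  S = 2.674 -> Y = 2.674 ✓
  S = 5.268 -> Y = 5.268 ✓
  S = 3.061 -> Y = 3.061 ✓
All samples match this transformation.

(b) |S|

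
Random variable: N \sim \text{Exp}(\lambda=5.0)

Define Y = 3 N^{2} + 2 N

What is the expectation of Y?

E[Y] = 3*E[N²] + 2*E[N]
E[N] = 0.2
E[N²] = Var(N) + (E[N])² = 0.04 + 0.04 = 0.08
E[Y] = 3*0.08 + 2*0.2 = 0.64

0.64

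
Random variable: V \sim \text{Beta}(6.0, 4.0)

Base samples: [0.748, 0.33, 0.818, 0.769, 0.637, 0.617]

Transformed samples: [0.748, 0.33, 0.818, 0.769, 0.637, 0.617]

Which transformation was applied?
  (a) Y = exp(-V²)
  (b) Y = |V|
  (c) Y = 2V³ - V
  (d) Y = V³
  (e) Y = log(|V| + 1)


Checking option (b) Y = |V|:
  V = 0.748 -> Y = 0.748 ✓
  V = 0.33 -> Y = 0.33 ✓
  V = 0.818 -> Y = 0.818 ✓
All samples match this transformation.

(b) |V|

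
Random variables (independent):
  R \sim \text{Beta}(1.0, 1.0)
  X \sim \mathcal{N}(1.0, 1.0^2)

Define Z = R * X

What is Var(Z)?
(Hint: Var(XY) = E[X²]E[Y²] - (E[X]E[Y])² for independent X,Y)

Var(XY) = E[X²]E[Y²] - (E[X]E[Y])²
E[R] = 0.5, Var(R) = 0.083333333
E[X] = 1, Var(X) = 1
E[R²] = 0.083333333 + 0.5² = 0.33333333
E[X²] = 1 + 1² = 2
Var(Z) = 0.33333333*2 - (0.5*1)²
= 0.66666667 - 0.25 = 0.41666667

0.41666667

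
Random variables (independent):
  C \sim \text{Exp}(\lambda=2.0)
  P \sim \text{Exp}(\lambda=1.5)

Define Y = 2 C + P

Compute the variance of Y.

For independent RVs: Var(aX + bY) = a²Var(X) + b²Var(Y)
Var(C) = 0.25
Var(P) = 0.44444444
Var(Y) = 2²*0.25 + 1²*0.44444444
= 4*0.25 + 1*0.44444444 = 1.4444444

1.4444444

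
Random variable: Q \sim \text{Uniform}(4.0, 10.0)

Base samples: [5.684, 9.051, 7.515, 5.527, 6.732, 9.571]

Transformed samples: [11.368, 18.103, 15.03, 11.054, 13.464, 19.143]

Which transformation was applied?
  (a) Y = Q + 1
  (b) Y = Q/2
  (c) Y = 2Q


Checking option (c) Y = 2Q:
  Q = 5.684 -> Y = 11.368 ✓
  Q = 9.051 -> Y = 18.103 ✓
  Q = 7.515 -> Y = 15.03 ✓
All samples match this transformation.

(c) 2Q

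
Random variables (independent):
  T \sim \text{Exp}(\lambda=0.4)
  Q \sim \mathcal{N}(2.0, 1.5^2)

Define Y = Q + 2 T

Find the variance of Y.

For independent RVs: Var(aX + bY) = a²Var(X) + b²Var(Y)
Var(T) = 6.25
Var(Q) = 2.25
Var(Y) = 2²*6.25 + 1²*2.25
= 4*6.25 + 1*2.25 = 27.25

27.25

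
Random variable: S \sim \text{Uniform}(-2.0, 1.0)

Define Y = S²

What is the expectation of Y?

E[S²] = Var(S) + (E[S])² = 0.75 + 0.25 = 1

1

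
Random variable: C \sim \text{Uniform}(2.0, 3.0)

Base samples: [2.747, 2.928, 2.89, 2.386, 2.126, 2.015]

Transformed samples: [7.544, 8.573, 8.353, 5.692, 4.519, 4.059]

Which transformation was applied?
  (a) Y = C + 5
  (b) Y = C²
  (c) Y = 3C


Checking option (b) Y = C²:
  C = 2.747 -> Y = 7.544 ✓
  C = 2.928 -> Y = 8.573 ✓
  C = 2.89 -> Y = 8.353 ✓
All samples match this transformation.

(b) C²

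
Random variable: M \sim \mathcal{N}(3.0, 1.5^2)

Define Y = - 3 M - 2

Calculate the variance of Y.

For Y = aM + b: Var(Y) = a² * Var(M)
Var(M) = 1.5^2 = 2.25
Var(Y) = (-3)² * 2.25 = 9 * 2.25 = 20.25

20.25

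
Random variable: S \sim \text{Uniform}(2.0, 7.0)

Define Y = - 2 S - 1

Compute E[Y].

For Y = -2S - 1:
E[Y] = -2 * E[S] - 1
E[S] = (2 + 7)/2 = 4.5
E[Y] = -2 * 4.5 - 1 = -10

-10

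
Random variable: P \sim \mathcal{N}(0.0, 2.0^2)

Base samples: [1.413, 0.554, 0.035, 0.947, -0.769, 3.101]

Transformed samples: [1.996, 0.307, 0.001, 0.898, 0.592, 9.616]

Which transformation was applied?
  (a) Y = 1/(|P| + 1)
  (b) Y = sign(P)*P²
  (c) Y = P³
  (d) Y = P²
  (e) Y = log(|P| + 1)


Checking option (d) Y = P²:
  P = 1.413 -> Y = 1.996 ✓
  P = 0.554 -> Y = 0.307 ✓
  P = 0.035 -> Y = 0.001 ✓
All samples match this transformation.

(d) P²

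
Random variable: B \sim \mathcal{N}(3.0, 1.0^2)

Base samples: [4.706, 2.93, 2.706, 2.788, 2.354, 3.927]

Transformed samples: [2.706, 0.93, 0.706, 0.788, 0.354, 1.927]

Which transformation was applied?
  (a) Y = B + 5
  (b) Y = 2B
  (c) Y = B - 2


Checking option (c) Y = B - 2:
  B = 4.706 -> Y = 2.706 ✓
  B = 2.93 -> Y = 0.93 ✓
  B = 2.706 -> Y = 0.706 ✓
All samples match this transformation.

(c) B - 2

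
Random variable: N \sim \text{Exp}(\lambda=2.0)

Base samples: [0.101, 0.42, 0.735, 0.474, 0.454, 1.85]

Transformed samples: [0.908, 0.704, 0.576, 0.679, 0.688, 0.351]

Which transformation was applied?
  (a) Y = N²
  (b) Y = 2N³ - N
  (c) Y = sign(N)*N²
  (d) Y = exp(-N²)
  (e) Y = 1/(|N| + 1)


Checking option (e) Y = 1/(|N| + 1):
  N = 0.101 -> Y = 0.908 ✓
  N = 0.42 -> Y = 0.704 ✓
  N = 0.735 -> Y = 0.576 ✓
All samples match this transformation.

(e) 1/(|N| + 1)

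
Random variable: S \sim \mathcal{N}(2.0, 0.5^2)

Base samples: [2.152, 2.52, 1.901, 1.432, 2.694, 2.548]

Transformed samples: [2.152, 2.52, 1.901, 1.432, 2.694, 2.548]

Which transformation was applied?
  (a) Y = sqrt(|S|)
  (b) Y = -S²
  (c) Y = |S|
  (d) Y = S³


Checking option (c) Y = |S|:
  S = 2.152 -> Y = 2.152 ✓
  S = 2.52 -> Y = 2.52 ✓
  S = 1.901 -> Y = 1.901 ✓
All samples match this transformation.

(c) |S|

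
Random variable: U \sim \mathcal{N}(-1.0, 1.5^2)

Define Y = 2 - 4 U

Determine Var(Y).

For Y = aU + b: Var(Y) = a² * Var(U)
Var(U) = 1.5^2 = 2.25
Var(Y) = (-4)² * 2.25 = 16 * 2.25 = 36

36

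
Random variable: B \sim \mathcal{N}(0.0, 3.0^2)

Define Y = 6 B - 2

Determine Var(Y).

For Y = aB + b: Var(Y) = a² * Var(B)
Var(B) = 3.0^2 = 9
Var(Y) = 6² * 9 = 36 * 9 = 324

324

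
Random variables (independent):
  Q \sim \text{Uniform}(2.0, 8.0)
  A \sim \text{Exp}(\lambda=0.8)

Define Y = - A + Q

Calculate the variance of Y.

For independent RVs: Var(aX + bY) = a²Var(X) + b²Var(Y)
Var(Q) = 3
Var(A) = 1.5625
Var(Y) = 1²*3 + (-1)²*1.5625
= 1*3 + 1*1.5625 = 4.5625

4.5625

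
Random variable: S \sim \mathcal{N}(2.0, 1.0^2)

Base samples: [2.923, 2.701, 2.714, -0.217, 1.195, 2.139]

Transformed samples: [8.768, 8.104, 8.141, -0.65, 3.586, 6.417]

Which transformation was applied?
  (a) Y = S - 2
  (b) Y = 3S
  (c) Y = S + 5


Checking option (b) Y = 3S:
  S = 2.923 -> Y = 8.768 ✓
  S = 2.701 -> Y = 8.104 ✓
  S = 2.714 -> Y = 8.141 ✓
All samples match this transformation.

(b) 3S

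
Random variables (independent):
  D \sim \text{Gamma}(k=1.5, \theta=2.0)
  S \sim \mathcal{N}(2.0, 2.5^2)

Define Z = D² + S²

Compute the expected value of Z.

E[Z] = E[D²] + E[S²]
E[D²] = Var(D) + E[D]² = 6 + 9 = 15
E[S²] = Var(S) + E[S]² = 6.25 + 4 = 10.25
E[Z] = 15 + 10.25 = 25.25

25.25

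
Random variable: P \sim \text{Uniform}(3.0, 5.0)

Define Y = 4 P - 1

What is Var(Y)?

For Y = aP + b: Var(Y) = a² * Var(P)
Var(P) = (5 - 3)^2/12 = 0.33333333
Var(Y) = 4² * 0.33333333 = 16 * 0.33333333 = 5.3333333

5.3333333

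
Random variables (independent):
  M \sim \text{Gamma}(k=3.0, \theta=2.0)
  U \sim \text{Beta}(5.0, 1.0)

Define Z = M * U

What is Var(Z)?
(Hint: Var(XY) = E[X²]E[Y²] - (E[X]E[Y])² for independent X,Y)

Var(XY) = E[X²]E[Y²] - (E[X]E[Y])²
E[M] = 6, Var(M) = 12
E[U] = 0.83333333, Var(U) = 0.01984127
E[M²] = 12 + 6² = 48
E[U²] = 0.01984127 + 0.83333333² = 0.71428571
Var(Z) = 48*0.71428571 - (6*0.83333333)²
= 34.285714 - 25 = 9.2857143

9.2857143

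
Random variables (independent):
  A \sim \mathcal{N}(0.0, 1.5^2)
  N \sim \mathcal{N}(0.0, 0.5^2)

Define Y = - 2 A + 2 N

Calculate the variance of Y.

For independent RVs: Var(aX + bY) = a²Var(X) + b²Var(Y)
Var(A) = 2.25
Var(N) = 0.25
Var(Y) = (-2)²*2.25 + 2²*0.25
= 4*2.25 + 4*0.25 = 10

10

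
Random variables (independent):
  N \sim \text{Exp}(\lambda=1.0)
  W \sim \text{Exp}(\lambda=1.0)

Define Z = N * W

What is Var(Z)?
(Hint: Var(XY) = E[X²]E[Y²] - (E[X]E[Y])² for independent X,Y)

Var(XY) = E[X²]E[Y²] - (E[X]E[Y])²
E[N] = 1, Var(N) = 1
E[W] = 1, Var(W) = 1
E[N²] = 1 + 1² = 2
E[W²] = 1 + 1² = 2
Var(Z) = 2*2 - (1*1)²
= 4 - 1 = 3

3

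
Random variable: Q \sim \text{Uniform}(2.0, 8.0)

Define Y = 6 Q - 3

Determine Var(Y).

For Y = aQ + b: Var(Y) = a² * Var(Q)
Var(Q) = (8 - 2)^2/12 = 3
Var(Y) = 6² * 3 = 36 * 3 = 108

108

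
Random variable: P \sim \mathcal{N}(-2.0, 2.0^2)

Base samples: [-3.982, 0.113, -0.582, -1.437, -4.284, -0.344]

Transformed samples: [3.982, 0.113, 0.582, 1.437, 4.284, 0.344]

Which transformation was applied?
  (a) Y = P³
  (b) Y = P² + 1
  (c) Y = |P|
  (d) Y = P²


Checking option (c) Y = |P|:
  P = -3.982 -> Y = 3.982 ✓
  P = 0.113 -> Y = 0.113 ✓
  P = -0.582 -> Y = 0.582 ✓
All samples match this transformation.

(c) |P|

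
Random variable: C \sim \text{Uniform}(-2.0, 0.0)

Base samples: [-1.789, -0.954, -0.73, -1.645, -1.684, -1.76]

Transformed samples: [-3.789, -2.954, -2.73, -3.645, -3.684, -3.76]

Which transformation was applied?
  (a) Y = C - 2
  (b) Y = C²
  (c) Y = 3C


Checking option (a) Y = C - 2:
  C = -1.789 -> Y = -3.789 ✓
  C = -0.954 -> Y = -2.954 ✓
  C = -0.73 -> Y = -2.73 ✓
All samples match this transformation.

(a) C - 2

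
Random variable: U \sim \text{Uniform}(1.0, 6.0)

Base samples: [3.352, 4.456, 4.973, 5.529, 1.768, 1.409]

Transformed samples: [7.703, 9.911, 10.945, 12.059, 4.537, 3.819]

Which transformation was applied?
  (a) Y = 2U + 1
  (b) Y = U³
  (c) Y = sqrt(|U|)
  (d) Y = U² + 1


Checking option (a) Y = 2U + 1:
  U = 3.352 -> Y = 7.703 ✓
  U = 4.456 -> Y = 9.911 ✓
  U = 4.973 -> Y = 10.945 ✓
All samples match this transformation.

(a) 2U + 1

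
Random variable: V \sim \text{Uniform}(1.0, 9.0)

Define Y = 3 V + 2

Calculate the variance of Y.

For Y = aV + b: Var(Y) = a² * Var(V)
Var(V) = (9 - 1)^2/12 = 5.3333333
Var(Y) = 3² * 5.3333333 = 9 * 5.3333333 = 48

48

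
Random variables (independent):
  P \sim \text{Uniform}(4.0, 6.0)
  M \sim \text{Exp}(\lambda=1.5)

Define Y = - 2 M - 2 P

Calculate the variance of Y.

For independent RVs: Var(aX + bY) = a²Var(X) + b²Var(Y)
Var(P) = 0.33333333
Var(M) = 0.44444444
Var(Y) = (-2)²*0.33333333 + (-2)²*0.44444444
= 4*0.33333333 + 4*0.44444444 = 3.1111111

3.1111111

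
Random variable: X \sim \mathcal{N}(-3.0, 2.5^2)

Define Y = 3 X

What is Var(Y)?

For Y = aX + b: Var(Y) = a² * Var(X)
Var(X) = 2.5^2 = 6.25
Var(Y) = 3² * 6.25 = 9 * 6.25 = 56.25

56.25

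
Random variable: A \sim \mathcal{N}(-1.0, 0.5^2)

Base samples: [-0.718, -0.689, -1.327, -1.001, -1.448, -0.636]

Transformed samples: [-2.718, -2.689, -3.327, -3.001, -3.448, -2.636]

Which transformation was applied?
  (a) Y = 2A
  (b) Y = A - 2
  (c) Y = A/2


Checking option (b) Y = A - 2:
  A = -0.718 -> Y = -2.718 ✓
  A = -0.689 -> Y = -2.689 ✓
  A = -1.327 -> Y = -3.327 ✓
All samples match this transformation.

(b) A - 2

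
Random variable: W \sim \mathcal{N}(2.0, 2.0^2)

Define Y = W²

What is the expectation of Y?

E[W²] = Var(W) + (E[W])² = 4 + 4 = 8

8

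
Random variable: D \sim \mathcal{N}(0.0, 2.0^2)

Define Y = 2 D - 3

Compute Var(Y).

For Y = aD + b: Var(Y) = a² * Var(D)
Var(D) = 2.0^2 = 4
Var(Y) = 2² * 4 = 4 * 4 = 16

16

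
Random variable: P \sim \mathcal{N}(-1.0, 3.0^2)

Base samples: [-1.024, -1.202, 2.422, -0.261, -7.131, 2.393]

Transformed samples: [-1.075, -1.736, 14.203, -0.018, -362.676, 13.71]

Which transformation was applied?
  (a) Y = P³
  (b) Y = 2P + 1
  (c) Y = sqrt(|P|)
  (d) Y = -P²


Checking option (a) Y = P³:
  P = -1.024 -> Y = -1.075 ✓
  P = -1.202 -> Y = -1.736 ✓
  P = 2.422 -> Y = 14.203 ✓
All samples match this transformation.

(a) P³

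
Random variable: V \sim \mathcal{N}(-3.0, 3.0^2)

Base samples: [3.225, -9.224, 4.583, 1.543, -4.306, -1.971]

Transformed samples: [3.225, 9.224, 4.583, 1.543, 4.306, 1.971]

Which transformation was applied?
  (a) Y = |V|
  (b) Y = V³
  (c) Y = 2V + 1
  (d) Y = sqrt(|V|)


Checking option (a) Y = |V|:
  V = 3.225 -> Y = 3.225 ✓
  V = -9.224 -> Y = 9.224 ✓
  V = 4.583 -> Y = 4.583 ✓
All samples match this transformation.

(a) |V|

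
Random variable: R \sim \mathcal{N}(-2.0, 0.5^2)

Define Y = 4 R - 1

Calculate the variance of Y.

For Y = aR + b: Var(Y) = a² * Var(R)
Var(R) = 0.5^2 = 0.25
Var(Y) = 4² * 0.25 = 16 * 0.25 = 4

4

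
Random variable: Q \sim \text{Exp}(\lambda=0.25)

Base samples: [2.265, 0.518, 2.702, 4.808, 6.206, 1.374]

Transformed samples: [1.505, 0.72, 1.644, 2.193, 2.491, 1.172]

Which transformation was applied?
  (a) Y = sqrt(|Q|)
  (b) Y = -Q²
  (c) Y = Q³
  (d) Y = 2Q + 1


Checking option (a) Y = sqrt(|Q|):
  Q = 2.265 -> Y = 1.505 ✓
  Q = 0.518 -> Y = 0.72 ✓
  Q = 2.702 -> Y = 1.644 ✓
All samples match this transformation.

(a) sqrt(|Q|)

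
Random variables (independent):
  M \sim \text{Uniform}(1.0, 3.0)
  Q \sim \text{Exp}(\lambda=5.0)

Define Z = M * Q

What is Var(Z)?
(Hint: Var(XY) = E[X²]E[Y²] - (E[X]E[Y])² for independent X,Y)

Var(XY) = E[X²]E[Y²] - (E[X]E[Y])²
E[M] = 2, Var(M) = 0.33333333
E[Q] = 0.2, Var(Q) = 0.04
E[M²] = 0.33333333 + 2² = 4.3333333
E[Q²] = 0.04 + 0.2² = 0.08
Var(Z) = 4.3333333*0.08 - (2*0.2)²
= 0.34666667 - 0.16 = 0.18666667

0.18666667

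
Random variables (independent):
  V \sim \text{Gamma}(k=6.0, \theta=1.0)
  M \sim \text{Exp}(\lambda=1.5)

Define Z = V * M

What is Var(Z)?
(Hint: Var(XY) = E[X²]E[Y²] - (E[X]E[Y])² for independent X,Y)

Var(XY) = E[X²]E[Y²] - (E[X]E[Y])²
E[V] = 6, Var(V) = 6
E[M] = 0.66666667, Var(M) = 0.44444444
E[V²] = 6 + 6² = 42
E[M²] = 0.44444444 + 0.66666667² = 0.88888889
Var(Z) = 42*0.88888889 - (6*0.66666667)²
= 37.333333 - 16 = 21.333333

21.333333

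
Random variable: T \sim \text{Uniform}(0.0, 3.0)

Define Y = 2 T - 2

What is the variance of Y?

For Y = aT + b: Var(Y) = a² * Var(T)
Var(T) = (3 - 0)^2/12 = 0.75
Var(Y) = 2² * 0.75 = 4 * 0.75 = 3

3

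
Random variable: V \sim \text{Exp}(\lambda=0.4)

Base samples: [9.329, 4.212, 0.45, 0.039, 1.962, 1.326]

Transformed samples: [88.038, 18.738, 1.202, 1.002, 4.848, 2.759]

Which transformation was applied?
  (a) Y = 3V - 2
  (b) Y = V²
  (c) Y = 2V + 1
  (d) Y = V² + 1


Checking option (d) Y = V² + 1:
  V = 9.329 -> Y = 88.038 ✓
  V = 4.212 -> Y = 18.738 ✓
  V = 0.45 -> Y = 1.202 ✓
All samples match this transformation.

(d) V² + 1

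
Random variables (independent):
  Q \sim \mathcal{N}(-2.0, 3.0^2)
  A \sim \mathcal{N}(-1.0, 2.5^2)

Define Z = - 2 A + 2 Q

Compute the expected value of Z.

E[Z] = 2*E[Q] - 2*E[A]
E[Q] = -2
E[A] = -1
E[Z] = 2*(-2) - 2*(-1) = -2

-2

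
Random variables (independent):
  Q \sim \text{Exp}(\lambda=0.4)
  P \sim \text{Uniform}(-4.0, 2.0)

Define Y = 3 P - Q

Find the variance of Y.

For independent RVs: Var(aX + bY) = a²Var(X) + b²Var(Y)
Var(Q) = 6.25
Var(P) = 3
Var(Y) = (-1)²*6.25 + 3²*3
= 1*6.25 + 9*3 = 33.25

33.25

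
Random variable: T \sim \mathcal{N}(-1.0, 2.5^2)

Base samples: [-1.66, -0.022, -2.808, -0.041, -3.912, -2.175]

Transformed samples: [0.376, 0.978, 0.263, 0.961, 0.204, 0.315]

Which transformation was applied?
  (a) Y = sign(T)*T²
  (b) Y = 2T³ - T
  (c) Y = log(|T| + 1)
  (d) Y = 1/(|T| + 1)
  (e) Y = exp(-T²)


Checking option (d) Y = 1/(|T| + 1):
  T = -1.66 -> Y = 0.376 ✓
  T = -0.022 -> Y = 0.978 ✓
  T = -2.808 -> Y = 0.263 ✓
All samples match this transformation.

(d) 1/(|T| + 1)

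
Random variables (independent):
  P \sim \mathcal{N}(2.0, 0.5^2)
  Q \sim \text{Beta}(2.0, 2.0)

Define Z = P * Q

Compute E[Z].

For independent RVs: E[XY] = E[X]*E[Y]
E[P] = 2
E[Q] = 0.5
E[Z] = 2 * 0.5 = 1

1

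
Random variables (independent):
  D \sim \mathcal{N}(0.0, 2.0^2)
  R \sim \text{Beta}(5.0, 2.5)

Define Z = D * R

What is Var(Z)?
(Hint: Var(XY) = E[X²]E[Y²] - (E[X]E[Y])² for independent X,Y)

Var(XY) = E[X²]E[Y²] - (E[X]E[Y])²
E[D] = 0, Var(D) = 4
E[R] = 0.66666667, Var(R) = 0.026143791
E[D²] = 4 + 0² = 4
E[R²] = 0.026143791 + 0.66666667² = 0.47058824
Var(Z) = 4*0.47058824 - (0*0.66666667)²
= 1.8823529 - 0 = 1.8823529

1.8823529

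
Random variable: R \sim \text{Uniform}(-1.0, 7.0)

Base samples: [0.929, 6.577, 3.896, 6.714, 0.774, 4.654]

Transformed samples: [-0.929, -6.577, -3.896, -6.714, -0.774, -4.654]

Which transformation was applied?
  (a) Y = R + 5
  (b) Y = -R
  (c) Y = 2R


Checking option (b) Y = -R:
  R = 0.929 -> Y = -0.929 ✓
  R = 6.577 -> Y = -6.577 ✓
  R = 3.896 -> Y = -3.896 ✓
All samples match this transformation.

(b) -R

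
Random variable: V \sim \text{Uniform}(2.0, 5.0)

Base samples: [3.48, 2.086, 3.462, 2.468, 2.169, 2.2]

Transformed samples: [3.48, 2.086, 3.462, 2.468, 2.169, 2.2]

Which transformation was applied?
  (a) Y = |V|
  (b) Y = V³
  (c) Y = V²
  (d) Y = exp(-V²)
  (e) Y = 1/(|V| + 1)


Checking option (a) Y = |V|:
  V = 3.48 -> Y = 3.48 ✓
  V = 2.086 -> Y = 2.086 ✓
  V = 3.462 -> Y = 3.462 ✓
All samples match this transformation.

(a) |V|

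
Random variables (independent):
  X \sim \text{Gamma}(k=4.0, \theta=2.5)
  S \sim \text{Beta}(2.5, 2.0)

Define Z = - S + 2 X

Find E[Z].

E[Z] = 2*E[X] - 1*E[S]
E[X] = 10
E[S] = 0.55555556
E[Z] = 2*10 - 1*0.55555556 = 19.444444

19.444444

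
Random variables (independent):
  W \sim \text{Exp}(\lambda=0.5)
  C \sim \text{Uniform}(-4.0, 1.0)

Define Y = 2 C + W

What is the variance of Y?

For independent RVs: Var(aX + bY) = a²Var(X) + b²Var(Y)
Var(W) = 4
Var(C) = 2.0833333
Var(Y) = 1²*4 + 2²*2.0833333
= 1*4 + 4*2.0833333 = 12.333333

12.333333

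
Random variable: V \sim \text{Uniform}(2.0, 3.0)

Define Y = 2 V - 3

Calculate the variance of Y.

For Y = aV + b: Var(Y) = a² * Var(V)
Var(V) = (3 - 2)^2/12 = 0.083333333
Var(Y) = 2² * 0.083333333 = 4 * 0.083333333 = 0.33333333

0.33333333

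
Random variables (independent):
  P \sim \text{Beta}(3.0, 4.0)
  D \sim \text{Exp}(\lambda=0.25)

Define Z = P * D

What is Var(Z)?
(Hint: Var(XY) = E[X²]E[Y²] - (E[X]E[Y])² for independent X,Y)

Var(XY) = E[X²]E[Y²] - (E[X]E[Y])²
E[P] = 0.42857143, Var(P) = 0.030612245
E[D] = 4, Var(D) = 16
E[P²] = 0.030612245 + 0.42857143² = 0.21428571
E[D²] = 16 + 4² = 32
Var(Z) = 0.21428571*32 - (0.42857143*4)²
= 6.8571429 - 2.9387755 = 3.9183673

3.9183673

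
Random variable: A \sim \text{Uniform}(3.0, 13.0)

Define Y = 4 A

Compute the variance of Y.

For Y = aA + b: Var(Y) = a² * Var(A)
Var(A) = (13 - 3)^2/12 = 8.3333333
Var(Y) = 4² * 8.3333333 = 16 * 8.3333333 = 133.33333

133.33333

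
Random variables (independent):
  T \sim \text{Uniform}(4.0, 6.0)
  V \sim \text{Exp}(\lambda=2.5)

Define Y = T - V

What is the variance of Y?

For independent RVs: Var(aX + bY) = a²Var(X) + b²Var(Y)
Var(T) = 0.33333333
Var(V) = 0.16
Var(Y) = 1²*0.33333333 + (-1)²*0.16
= 1*0.33333333 + 1*0.16 = 0.49333333

0.49333333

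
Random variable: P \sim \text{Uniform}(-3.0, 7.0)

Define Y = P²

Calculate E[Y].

Using E[X²] = Var(X) + (E[X])²:
E[P] = 2
Var(P) = (7 + 3)^2/12 = 8.3333333
E[P²] = 8.3333333 + 2² = 8.3333333 + 4 = 12.333333

12.333333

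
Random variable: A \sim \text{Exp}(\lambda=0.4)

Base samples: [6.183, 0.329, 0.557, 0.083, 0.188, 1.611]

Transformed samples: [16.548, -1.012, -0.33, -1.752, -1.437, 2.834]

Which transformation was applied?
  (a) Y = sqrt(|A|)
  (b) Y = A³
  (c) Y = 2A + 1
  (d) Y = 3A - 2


Checking option (d) Y = 3A - 2:
  A = 6.183 -> Y = 16.548 ✓
  A = 0.329 -> Y = -1.012 ✓
  A = 0.557 -> Y = -0.33 ✓
All samples match this transformation.

(d) 3A - 2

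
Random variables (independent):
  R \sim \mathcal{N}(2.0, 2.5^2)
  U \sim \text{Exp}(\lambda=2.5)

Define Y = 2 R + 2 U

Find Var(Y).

For independent RVs: Var(aX + bY) = a²Var(X) + b²Var(Y)
Var(R) = 6.25
Var(U) = 0.16
Var(Y) = 2²*6.25 + 2²*0.16
= 4*6.25 + 4*0.16 = 25.64

25.64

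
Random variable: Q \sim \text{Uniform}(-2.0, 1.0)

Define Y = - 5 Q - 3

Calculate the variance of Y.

For Y = aQ + b: Var(Y) = a² * Var(Q)
Var(Q) = (1 + 2)^2/12 = 0.75
Var(Y) = (-5)² * 0.75 = 25 * 0.75 = 18.75

18.75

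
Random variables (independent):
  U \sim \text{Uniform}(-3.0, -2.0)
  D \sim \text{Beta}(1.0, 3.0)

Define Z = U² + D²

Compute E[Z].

E[Z] = E[U²] + E[D²]
E[U²] = Var(U) + E[U]² = 0.083333333 + 6.25 = 6.3333333
E[D²] = Var(D) + E[D]² = 0.0375 + 0.0625 = 0.1
E[Z] = 6.3333333 + 0.1 = 6.4333333

6.4333333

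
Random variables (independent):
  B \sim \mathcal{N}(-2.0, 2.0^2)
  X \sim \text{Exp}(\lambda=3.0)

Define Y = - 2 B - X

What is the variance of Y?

For independent RVs: Var(aX + bY) = a²Var(X) + b²Var(Y)
Var(B) = 4
Var(X) = 0.11111111
Var(Y) = (-2)²*4 + (-1)²*0.11111111
= 4*4 + 1*0.11111111 = 16.111111

16.111111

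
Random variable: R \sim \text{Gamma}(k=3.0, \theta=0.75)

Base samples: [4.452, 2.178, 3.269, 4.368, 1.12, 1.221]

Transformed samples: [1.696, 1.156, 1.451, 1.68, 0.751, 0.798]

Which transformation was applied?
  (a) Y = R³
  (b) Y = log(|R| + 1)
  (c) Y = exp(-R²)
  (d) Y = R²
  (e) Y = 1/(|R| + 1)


Checking option (b) Y = log(|R| + 1):
  R = 4.452 -> Y = 1.696 ✓
  R = 2.178 -> Y = 1.156 ✓
  R = 3.269 -> Y = 1.451 ✓
All samples match this transformation.

(b) log(|R| + 1)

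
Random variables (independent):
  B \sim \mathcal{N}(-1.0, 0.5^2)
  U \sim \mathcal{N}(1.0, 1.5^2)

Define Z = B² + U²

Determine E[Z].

E[Z] = E[B²] + E[U²]
E[B²] = Var(B) + E[B]² = 0.25 + 1 = 1.25
E[U²] = Var(U) + E[U]² = 2.25 + 1 = 3.25
E[Z] = 1.25 + 3.25 = 4.5

4.5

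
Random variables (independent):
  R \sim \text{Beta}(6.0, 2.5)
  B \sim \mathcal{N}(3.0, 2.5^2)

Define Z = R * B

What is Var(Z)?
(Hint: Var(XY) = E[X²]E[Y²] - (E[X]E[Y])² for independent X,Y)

Var(XY) = E[X²]E[Y²] - (E[X]E[Y])²
E[R] = 0.70588235, Var(R) = 0.021853943
E[B] = 3, Var(B) = 6.25
E[R²] = 0.021853943 + 0.70588235² = 0.52012384
E[B²] = 6.25 + 3² = 15.25
Var(Z) = 0.52012384*15.25 - (0.70588235*3)²
= 7.9318885 - 4.4844291 = 3.4474595

3.4474595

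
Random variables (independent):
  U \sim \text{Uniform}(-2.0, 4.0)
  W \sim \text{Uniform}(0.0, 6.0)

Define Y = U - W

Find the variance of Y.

For independent RVs: Var(aX + bY) = a²Var(X) + b²Var(Y)
Var(U) = 3
Var(W) = 3
Var(Y) = 1²*3 + (-1)²*3
= 1*3 + 1*3 = 6

6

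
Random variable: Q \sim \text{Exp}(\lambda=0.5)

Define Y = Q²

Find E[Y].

Using E[X²] = Var(X) + (E[X])²:
E[Q] = 2
Var(Q) = 1/0.5^2 = 4
E[Q²] = 4 + 2² = 4 + 4 = 8

8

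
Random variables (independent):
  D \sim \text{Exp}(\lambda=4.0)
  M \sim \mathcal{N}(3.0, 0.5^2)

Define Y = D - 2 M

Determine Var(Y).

For independent RVs: Var(aX + bY) = a²Var(X) + b²Var(Y)
Var(D) = 0.0625
Var(M) = 0.25
Var(Y) = 1²*0.0625 + (-2)²*0.25
= 1*0.0625 + 4*0.25 = 1.0625

1.0625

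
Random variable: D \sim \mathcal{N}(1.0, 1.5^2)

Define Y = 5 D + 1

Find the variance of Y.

For Y = aD + b: Var(Y) = a² * Var(D)
Var(D) = 1.5^2 = 2.25
Var(Y) = 5² * 2.25 = 25 * 2.25 = 56.25

56.25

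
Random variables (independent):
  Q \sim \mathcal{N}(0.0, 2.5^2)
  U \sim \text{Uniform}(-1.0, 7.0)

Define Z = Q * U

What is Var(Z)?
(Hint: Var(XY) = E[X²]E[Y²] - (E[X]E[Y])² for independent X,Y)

Var(XY) = E[X²]E[Y²] - (E[X]E[Y])²
E[Q] = 0, Var(Q) = 6.25
E[U] = 3, Var(U) = 5.3333333
E[Q²] = 6.25 + 0² = 6.25
E[U²] = 5.3333333 + 3² = 14.333333
Var(Z) = 6.25*14.333333 - (0*3)²
= 89.583333 - 0 = 89.583333

89.583333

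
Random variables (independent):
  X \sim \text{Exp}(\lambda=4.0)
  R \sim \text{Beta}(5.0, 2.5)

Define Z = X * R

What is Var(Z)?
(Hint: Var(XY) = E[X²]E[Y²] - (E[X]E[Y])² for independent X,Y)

Var(XY) = E[X²]E[Y²] - (E[X]E[Y])²
E[X] = 0.25, Var(X) = 0.0625
E[R] = 0.66666667, Var(R) = 0.026143791
E[X²] = 0.0625 + 0.25² = 0.125
E[R²] = 0.026143791 + 0.66666667² = 0.47058824
Var(Z) = 0.125*0.47058824 - (0.25*0.66666667)²
= 0.058823529 - 0.027777778 = 0.031045752

0.031045752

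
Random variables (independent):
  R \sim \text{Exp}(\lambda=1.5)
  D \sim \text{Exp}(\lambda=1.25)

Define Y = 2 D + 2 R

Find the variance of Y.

For independent RVs: Var(aX + bY) = a²Var(X) + b²Var(Y)
Var(R) = 0.44444444
Var(D) = 0.64
Var(Y) = 2²*0.44444444 + 2²*0.64
= 4*0.44444444 + 4*0.64 = 4.3377778

4.3377778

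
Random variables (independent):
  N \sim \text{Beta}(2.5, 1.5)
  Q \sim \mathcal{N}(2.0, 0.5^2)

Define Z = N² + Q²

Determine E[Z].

E[Z] = E[N²] + E[Q²]
E[N²] = Var(N) + E[N]² = 0.046875 + 0.390625 = 0.4375
E[Q²] = Var(Q) + E[Q]² = 0.25 + 4 = 4.25
E[Z] = 0.4375 + 4.25 = 4.6875

4.6875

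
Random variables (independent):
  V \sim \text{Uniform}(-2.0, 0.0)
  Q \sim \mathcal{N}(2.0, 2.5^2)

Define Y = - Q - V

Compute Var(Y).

For independent RVs: Var(aX + bY) = a²Var(X) + b²Var(Y)
Var(V) = 0.33333333
Var(Q) = 6.25
Var(Y) = (-1)²*0.33333333 + (-1)²*6.25
= 1*0.33333333 + 1*6.25 = 6.5833333

6.5833333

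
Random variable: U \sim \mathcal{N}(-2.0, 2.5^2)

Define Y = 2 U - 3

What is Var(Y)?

For Y = aU + b: Var(Y) = a² * Var(U)
Var(U) = 2.5^2 = 6.25
Var(Y) = 2² * 6.25 = 4 * 6.25 = 25

25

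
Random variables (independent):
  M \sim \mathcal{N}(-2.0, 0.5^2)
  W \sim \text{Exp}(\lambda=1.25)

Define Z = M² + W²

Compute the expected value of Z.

E[Z] = E[M²] + E[W²]
E[M²] = Var(M) + E[M]² = 0.25 + 4 = 4.25
E[W²] = Var(W) + E[W]² = 0.64 + 0.64 = 1.28
E[Z] = 4.25 + 1.28 = 5.53

5.53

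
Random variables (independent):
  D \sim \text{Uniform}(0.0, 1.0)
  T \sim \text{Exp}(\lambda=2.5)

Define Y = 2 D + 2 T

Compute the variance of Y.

For independent RVs: Var(aX + bY) = a²Var(X) + b²Var(Y)
Var(D) = 0.083333333
Var(T) = 0.16
Var(Y) = 2²*0.083333333 + 2²*0.16
= 4*0.083333333 + 4*0.16 = 0.97333333

0.97333333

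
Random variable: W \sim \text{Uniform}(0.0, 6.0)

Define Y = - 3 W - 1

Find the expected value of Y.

For Y = -3W - 1:
E[Y] = -3 * E[W] - 1
E[W] = (0 + 6)/2 = 3
E[Y] = -3 * 3 - 1 = -10

-10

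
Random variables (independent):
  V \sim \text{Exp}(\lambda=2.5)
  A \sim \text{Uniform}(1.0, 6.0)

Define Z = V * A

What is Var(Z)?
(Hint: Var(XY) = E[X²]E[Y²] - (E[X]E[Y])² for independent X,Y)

Var(XY) = E[X²]E[Y²] - (E[X]E[Y])²
E[V] = 0.4, Var(V) = 0.16
E[A] = 3.5, Var(A) = 2.0833333
E[V²] = 0.16 + 0.4² = 0.32
E[A²] = 2.0833333 + 3.5² = 14.333333
Var(Z) = 0.32*14.333333 - (0.4*3.5)²
= 4.5866667 - 1.96 = 2.6266667

2.6266667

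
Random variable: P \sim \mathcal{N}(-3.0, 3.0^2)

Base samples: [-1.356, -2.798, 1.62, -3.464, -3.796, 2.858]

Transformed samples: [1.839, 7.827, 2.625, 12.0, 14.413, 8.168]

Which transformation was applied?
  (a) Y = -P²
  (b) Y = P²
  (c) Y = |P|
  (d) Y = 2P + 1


Checking option (b) Y = P²:
  P = -1.356 -> Y = 1.839 ✓
  P = -2.798 -> Y = 7.827 ✓
  P = 1.62 -> Y = 2.625 ✓
All samples match this transformation.

(b) P²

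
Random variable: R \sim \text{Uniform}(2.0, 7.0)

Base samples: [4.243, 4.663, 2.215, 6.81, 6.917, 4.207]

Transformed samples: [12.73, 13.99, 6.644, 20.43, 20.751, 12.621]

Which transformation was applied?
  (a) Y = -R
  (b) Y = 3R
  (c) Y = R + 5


Checking option (b) Y = 3R:
  R = 4.243 -> Y = 12.73 ✓
  R = 4.663 -> Y = 13.99 ✓
  R = 2.215 -> Y = 6.644 ✓
All samples match this transformation.

(b) 3R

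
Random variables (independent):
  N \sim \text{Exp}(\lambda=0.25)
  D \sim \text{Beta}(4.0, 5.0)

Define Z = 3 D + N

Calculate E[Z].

E[Z] = 1*E[N] + 3*E[D]
E[N] = 4
E[D] = 0.44444444
E[Z] = 1*4 + 3*0.44444444 = 5.3333333

5.3333333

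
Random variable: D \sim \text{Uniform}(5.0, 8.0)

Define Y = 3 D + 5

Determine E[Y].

For Y = 3D + 5:
E[Y] = 3 * E[D] + 5
E[D] = (5 + 8)/2 = 6.5
E[Y] = 3 * 6.5 + 5 = 24.5

24.5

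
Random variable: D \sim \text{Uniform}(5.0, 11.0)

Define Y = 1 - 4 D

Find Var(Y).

For Y = aD + b: Var(Y) = a² * Var(D)
Var(D) = (11 - 5)^2/12 = 3
Var(Y) = (-4)² * 3 = 16 * 3 = 48

48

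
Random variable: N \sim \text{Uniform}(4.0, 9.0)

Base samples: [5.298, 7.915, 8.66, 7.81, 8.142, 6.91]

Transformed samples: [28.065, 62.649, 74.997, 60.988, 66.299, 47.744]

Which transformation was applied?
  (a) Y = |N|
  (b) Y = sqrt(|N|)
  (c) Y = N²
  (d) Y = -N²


Checking option (c) Y = N²:
  N = 5.298 -> Y = 28.065 ✓
  N = 7.915 -> Y = 62.649 ✓
  N = 8.66 -> Y = 74.997 ✓
All samples match this transformation.

(c) N²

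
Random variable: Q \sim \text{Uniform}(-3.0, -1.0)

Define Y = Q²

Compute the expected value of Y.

E[Q²] = Var(Q) + (E[Q])² = 0.33333333 + 4 = 4.3333333

4.3333333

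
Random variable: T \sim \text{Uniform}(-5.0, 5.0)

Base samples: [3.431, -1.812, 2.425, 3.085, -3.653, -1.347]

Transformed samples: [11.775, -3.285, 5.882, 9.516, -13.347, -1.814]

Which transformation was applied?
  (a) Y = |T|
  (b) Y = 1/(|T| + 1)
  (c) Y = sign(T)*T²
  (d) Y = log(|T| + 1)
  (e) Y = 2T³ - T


Checking option (c) Y = sign(T)*T²:
  T = 3.431 -> Y = 11.775 ✓
  T = -1.812 -> Y = -3.285 ✓
  T = 2.425 -> Y = 5.882 ✓
All samples match this transformation.

(c) sign(T)*T²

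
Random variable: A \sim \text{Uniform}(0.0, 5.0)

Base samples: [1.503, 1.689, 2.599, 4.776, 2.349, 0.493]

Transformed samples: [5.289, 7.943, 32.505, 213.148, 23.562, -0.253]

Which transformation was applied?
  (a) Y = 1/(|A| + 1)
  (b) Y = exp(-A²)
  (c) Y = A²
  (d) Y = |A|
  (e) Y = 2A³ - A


Checking option (e) Y = 2A³ - A:
  A = 1.503 -> Y = 5.289 ✓
  A = 1.689 -> Y = 7.943 ✓
  A = 2.599 -> Y = 32.505 ✓
All samples match this transformation.

(e) 2A³ - A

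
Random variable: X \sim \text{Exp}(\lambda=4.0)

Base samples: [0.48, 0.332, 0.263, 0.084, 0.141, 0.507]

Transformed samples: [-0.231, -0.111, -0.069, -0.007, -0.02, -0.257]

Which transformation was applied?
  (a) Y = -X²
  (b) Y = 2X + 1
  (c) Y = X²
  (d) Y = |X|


Checking option (a) Y = -X²:
  X = 0.48 -> Y = -0.231 ✓
  X = 0.332 -> Y = -0.111 ✓
  X = 0.263 -> Y = -0.069 ✓
All samples match this transformation.

(a) -X²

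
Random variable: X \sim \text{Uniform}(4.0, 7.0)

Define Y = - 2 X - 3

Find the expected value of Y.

For Y = -2X - 3:
E[Y] = -2 * E[X] - 3
E[X] = (4 + 7)/2 = 5.5
E[Y] = -2 * 5.5 - 3 = -14

-14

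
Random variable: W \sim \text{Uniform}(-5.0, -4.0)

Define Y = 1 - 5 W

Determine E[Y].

For Y = -5W + 1:
E[Y] = -5 * E[W] + 1
E[W] = (-5 - 4)/2 = -4.5
E[Y] = -5 * (-4.5) + 1 = 23.5

23.5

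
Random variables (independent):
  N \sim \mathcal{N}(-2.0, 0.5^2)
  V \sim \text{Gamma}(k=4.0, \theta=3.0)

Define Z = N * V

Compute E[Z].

For independent RVs: E[XY] = E[X]*E[Y]
E[N] = -2
E[V] = 12
E[Z] = -2 * 12 = -24

-24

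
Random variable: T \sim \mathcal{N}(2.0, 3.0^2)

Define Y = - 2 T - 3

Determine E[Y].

For Y = -2T - 3:
E[Y] = -2 * E[T] - 3
E[T] = 2.0 = 2
E[Y] = -2 * 2 - 3 = -7

-7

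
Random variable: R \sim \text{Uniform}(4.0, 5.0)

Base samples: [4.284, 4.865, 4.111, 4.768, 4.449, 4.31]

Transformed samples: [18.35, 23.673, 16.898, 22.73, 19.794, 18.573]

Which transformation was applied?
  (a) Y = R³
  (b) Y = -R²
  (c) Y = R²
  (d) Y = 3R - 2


Checking option (c) Y = R²:
  R = 4.284 -> Y = 18.35 ✓
  R = 4.865 -> Y = 23.673 ✓
  R = 4.111 -> Y = 16.898 ✓
All samples match this transformation.

(c) R²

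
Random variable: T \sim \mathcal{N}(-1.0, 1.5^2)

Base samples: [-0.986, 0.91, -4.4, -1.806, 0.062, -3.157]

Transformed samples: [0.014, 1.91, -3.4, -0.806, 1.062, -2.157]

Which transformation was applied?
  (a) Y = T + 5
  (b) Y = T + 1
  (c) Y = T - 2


Checking option (b) Y = T + 1:
  T = -0.986 -> Y = 0.014 ✓
  T = 0.91 -> Y = 1.91 ✓
  T = -4.4 -> Y = -3.4 ✓
All samples match this transformation.

(b) T + 1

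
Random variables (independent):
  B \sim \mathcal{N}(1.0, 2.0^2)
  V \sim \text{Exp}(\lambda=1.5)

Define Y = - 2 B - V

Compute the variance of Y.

For independent RVs: Var(aX + bY) = a²Var(X) + b²Var(Y)
Var(B) = 4
Var(V) = 0.44444444
Var(Y) = (-2)²*4 + (-1)²*0.44444444
= 4*4 + 1*0.44444444 = 16.444444

16.444444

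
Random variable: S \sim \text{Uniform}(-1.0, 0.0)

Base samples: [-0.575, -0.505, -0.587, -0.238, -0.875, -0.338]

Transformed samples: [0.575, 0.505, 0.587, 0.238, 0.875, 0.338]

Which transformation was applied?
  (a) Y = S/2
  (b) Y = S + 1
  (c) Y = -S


Checking option (c) Y = -S:
  S = -0.575 -> Y = 0.575 ✓
  S = -0.505 -> Y = 0.505 ✓
  S = -0.587 -> Y = 0.587 ✓
All samples match this transformation.

(c) -S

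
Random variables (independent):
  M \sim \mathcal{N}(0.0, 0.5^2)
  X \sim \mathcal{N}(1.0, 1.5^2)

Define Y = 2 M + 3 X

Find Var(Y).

For independent RVs: Var(aX + bY) = a²Var(X) + b²Var(Y)
Var(M) = 0.25
Var(X) = 2.25
Var(Y) = 2²*0.25 + 3²*2.25
= 4*0.25 + 9*2.25 = 21.25

21.25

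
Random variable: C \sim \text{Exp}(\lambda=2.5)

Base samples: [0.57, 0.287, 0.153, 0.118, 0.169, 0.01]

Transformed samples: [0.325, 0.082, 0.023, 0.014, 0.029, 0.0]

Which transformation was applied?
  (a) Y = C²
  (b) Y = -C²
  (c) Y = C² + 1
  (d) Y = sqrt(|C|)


Checking option (a) Y = C²:
  C = 0.57 -> Y = 0.325 ✓
  C = 0.287 -> Y = 0.082 ✓
  C = 0.153 -> Y = 0.023 ✓
All samples match this transformation.

(a) C²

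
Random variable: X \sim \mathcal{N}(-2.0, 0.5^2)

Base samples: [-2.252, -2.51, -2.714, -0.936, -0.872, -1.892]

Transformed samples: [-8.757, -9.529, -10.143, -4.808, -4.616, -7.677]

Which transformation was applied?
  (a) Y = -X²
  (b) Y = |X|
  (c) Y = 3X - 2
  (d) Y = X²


Checking option (c) Y = 3X - 2:
  X = -2.252 -> Y = -8.757 ✓
  X = -2.51 -> Y = -9.529 ✓
  X = -2.714 -> Y = -10.143 ✓
All samples match this transformation.

(c) 3X - 2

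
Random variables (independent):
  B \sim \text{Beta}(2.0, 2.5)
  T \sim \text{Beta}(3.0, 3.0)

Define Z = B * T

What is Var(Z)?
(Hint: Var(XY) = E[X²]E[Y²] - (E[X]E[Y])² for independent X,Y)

Var(XY) = E[X²]E[Y²] - (E[X]E[Y])²
E[B] = 0.44444444, Var(B) = 0.044893378
E[T] = 0.5, Var(T) = 0.035714286
E[B²] = 0.044893378 + 0.44444444² = 0.24242424
E[T²] = 0.035714286 + 0.5² = 0.28571429
Var(Z) = 0.24242424*0.28571429 - (0.44444444*0.5)²
= 0.069264069 - 0.049382716 = 0.019881353

0.019881353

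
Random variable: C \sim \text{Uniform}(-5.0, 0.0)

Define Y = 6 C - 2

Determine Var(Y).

For Y = aC + b: Var(Y) = a² * Var(C)
Var(C) = (0 + 5)^2/12 = 2.0833333
Var(Y) = 6² * 2.0833333 = 36 * 2.0833333 = 75

75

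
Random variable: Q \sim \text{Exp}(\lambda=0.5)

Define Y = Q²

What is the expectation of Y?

E[Q²] = Var(Q) + (E[Q])² = 4 + 4 = 8

8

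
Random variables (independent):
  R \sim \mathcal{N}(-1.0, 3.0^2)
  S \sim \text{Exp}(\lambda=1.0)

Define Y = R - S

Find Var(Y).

For independent RVs: Var(aX + bY) = a²Var(X) + b²Var(Y)
Var(R) = 9
Var(S) = 1
Var(Y) = 1²*9 + (-1)²*1
= 1*9 + 1*1 = 10

10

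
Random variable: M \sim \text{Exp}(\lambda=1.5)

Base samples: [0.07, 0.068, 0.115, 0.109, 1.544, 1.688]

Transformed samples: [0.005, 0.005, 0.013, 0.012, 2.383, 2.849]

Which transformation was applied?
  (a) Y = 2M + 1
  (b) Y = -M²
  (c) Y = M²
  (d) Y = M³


Checking option (c) Y = M²:
  M = 0.07 -> Y = 0.005 ✓
  M = 0.068 -> Y = 0.005 ✓
  M = 0.115 -> Y = 0.013 ✓
All samples match this transformation.

(c) M²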